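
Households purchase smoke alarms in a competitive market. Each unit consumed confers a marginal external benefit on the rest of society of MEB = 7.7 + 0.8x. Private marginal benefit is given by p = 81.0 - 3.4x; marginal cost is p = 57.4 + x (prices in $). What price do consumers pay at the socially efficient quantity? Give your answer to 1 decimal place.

Social marginal benefit = demand + MEB = 88.7 - 2.6x.
Set SMB = MC: 88.7 - 2.6x = 57.4 + x → x* = 8.6944.
Consumer price on the demand curve at x*: 81.0 − 3.4×8.6944 = 51.4390.

P = $51.4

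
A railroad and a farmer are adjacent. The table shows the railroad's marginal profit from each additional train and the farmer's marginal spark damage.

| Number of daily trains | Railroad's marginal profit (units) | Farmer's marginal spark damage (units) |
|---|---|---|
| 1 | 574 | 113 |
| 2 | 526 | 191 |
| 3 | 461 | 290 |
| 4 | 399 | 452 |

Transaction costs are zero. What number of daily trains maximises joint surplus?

Bargaining reaches the level where marginal profit last exceeds marginal spark damage.
That holds through level 3 (461 ≥ 290) but not at 4 (399 < 452).

3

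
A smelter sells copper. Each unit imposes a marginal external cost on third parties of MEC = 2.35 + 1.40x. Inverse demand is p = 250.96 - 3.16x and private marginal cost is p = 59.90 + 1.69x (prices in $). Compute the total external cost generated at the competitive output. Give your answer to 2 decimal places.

$1178.89

Market equilibrium (private): 59.90 + 1.69x = 250.96 - 3.16x → x_m = 39.3938.
Total external cost = ∫₀^{x_m} (2.35 + 1.40x) dx = 2.35×39.3938 + ½×1.40×39.3938² = 1178.8855.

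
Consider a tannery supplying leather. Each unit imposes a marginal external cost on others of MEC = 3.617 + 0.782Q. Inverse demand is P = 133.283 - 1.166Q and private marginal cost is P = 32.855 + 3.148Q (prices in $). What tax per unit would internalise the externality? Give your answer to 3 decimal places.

tax = $18.473 per unit

Social marginal cost = private MC + MEC = 36.472 + 3.930Q.
Set SMC = demand: 36.472 + 3.930Q = 133.283 - 1.166Q → Q* = 18.9974.
The Pigouvian tax equals MEC at Q*: 3.617 + 0.782×18.9974 = 18.4730.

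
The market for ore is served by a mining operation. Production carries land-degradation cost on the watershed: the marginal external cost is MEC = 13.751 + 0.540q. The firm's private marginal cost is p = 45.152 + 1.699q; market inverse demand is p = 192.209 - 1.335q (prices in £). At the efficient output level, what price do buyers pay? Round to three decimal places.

P = £142.415

Social marginal cost = private MC + MEC = 58.903 + 2.239q.
Set SMC = demand: 58.903 + 2.239q = 192.209 - 1.335q → q* = 37.2988.
Consumer price on the demand curve at q*: 192.209 − 1.335×37.2988 = 142.4151.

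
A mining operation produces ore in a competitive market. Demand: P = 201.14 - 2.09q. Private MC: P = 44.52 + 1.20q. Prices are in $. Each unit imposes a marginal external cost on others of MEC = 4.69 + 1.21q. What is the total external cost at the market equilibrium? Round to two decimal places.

$1594.33

Market equilibrium (private): 44.52 + 1.20q = 201.14 - 2.09q → q_m = 47.6049.
Total external cost = ∫₀^{q_m} (4.69 + 1.21q) dq = 4.69×47.6049 + ½×1.21×47.6049² = 1594.3340.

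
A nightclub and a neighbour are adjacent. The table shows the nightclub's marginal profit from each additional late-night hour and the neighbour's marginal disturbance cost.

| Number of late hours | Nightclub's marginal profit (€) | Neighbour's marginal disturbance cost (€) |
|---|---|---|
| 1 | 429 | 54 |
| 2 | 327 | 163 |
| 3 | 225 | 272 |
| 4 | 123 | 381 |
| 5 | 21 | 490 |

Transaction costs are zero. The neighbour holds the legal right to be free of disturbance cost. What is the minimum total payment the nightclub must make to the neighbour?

Efficient level: marginal profit ≥ marginal disturbance cost through level 2, so k* = 2.
With the neighbour holding the right, the nightclub must at least compensate total damage at k*: 54 + 163 = 217.

€217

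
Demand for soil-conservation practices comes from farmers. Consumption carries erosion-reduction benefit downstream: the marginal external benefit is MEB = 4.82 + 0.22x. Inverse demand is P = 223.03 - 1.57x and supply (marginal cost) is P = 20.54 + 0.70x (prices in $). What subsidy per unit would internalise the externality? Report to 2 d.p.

subsidy = $27.07 per unit

Social marginal benefit = demand + MEB = 227.85 - 1.35x.
Set SMB = MC: 227.85 - 1.35x = 20.54 + 0.70x → x* = 101.1268.
The Pigouvian subsidy equals MEB at x*: 4.82 + 0.22×101.1268 = 27.0679.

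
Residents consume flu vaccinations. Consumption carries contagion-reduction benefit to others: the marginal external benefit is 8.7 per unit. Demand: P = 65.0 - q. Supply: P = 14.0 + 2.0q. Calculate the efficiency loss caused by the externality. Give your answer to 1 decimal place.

DWL = 12.6

Market equilibrium (private): 14.0 + 2.0q = 65.0 - q → q_m = 17.0000.
Social marginal benefit = demand + MEB = 73.7 - q.
Set SMB = MC: 73.7 - q = 14.0 + 2.0q → q* = 19.9000.
The welfare-loss triangle has base |q_m − q*| and height MEB(q_m) (the vertical gap between SMB and MC is zero at q* and MEB at q_m).
DWL = ½ × 2.9000 × 8.7000 = 12.6150.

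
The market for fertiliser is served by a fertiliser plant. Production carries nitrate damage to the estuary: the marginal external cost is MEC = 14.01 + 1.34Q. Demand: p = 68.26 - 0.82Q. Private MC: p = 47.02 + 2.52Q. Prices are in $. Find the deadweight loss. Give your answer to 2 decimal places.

Market equilibrium (private): 47.02 + 2.52Q = 68.26 - 0.82Q → Q_m = 6.3593.
Social marginal cost = private MC + MEC = 61.03 + 3.86Q.
Set SMC = demand: 61.03 + 3.86Q = 68.26 - 0.82Q → Q* = 1.5449.
Between Q* and Q_m the wedge SMC − demand runs linearly from 0 to MEC(Q_m), so the loss is a triangle.
DWL = ½ × 4.8144 × 22.5314 = 54.2376.

DWL = $54.24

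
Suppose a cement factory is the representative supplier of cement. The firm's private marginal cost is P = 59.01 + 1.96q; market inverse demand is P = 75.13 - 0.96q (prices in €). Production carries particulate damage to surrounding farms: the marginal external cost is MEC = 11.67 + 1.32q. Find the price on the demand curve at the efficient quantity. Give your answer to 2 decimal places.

P = €74.12

Social marginal cost = private MC + MEC = 70.68 + 3.28q.
Set SMC = demand: 70.68 + 3.28q = 75.13 - 0.96q → q* = 1.0495.
Consumer price on the demand curve at q*: 75.13 − 0.96×1.0495 = 74.1225.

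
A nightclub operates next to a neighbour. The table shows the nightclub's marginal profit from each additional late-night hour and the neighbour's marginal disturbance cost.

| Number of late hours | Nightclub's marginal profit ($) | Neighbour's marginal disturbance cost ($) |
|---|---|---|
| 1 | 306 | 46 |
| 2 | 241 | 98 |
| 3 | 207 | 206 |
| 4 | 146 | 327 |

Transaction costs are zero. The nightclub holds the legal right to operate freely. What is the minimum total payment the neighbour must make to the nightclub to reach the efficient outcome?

$146

Left alone the nightclub would choose level 4 (marginal profit stays positive).
Efficient level: k* = 3 (marginal profit ≥ marginal disturbance cost through 3).
The neighbour must at least cover the nightclub's forgone profit from cutting 4→3: 146 = 146.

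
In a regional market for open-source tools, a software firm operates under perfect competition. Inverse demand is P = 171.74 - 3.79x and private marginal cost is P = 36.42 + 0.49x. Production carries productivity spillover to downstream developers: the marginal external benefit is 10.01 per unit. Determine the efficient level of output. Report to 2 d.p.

Social marginal cost = private MC − MEB = 26.41 + 0.49x.
Set SMC = demand: 26.41 + 0.49x = 171.74 - 3.79x → x* = 33.9556.

x* = 33.96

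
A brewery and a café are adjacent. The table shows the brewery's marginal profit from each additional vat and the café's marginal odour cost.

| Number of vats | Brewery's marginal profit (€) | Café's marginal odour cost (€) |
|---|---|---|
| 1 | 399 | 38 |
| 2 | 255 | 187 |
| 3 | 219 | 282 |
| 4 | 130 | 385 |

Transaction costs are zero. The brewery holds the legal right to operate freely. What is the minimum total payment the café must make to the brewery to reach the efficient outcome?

€349

Left alone the brewery would choose level 4 (marginal profit stays positive).
Efficient level: k* = 2 (marginal profit ≥ marginal odour cost through 2).
The café must at least cover the brewery's forgone profit from cutting 4→2: 219 + 130 = 349.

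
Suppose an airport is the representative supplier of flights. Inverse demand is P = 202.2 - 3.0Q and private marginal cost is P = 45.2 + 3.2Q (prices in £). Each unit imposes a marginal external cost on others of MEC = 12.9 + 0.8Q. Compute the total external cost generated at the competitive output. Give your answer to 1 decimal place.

£583.2

Market equilibrium (private): 45.2 + 3.2Q = 202.2 - 3.0Q → Q_m = 25.3226.
Total external cost = ∫₀^{Q_m} (12.9 + 0.8Q) dQ = 12.9×25.3226 + ½×0.8×25.3226² = 583.1552.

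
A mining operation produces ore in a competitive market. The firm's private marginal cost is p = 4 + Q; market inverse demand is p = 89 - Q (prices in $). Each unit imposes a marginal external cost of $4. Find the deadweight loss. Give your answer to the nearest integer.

Market equilibrium (private): 4 + Q = 89 - Q → Q_m = 42.5000.
Social marginal cost = private MC + MEC = 8 + Q.
Set SMC = demand: 8 + Q = 89 - Q → Q* = 40.5000.
The welfare-loss triangle has base |Q_m − Q*| and height MEC(Q_m) (the vertical gap between SMC and demand is zero at Q* and MEC at Q_m).
DWL = ½ × 2.0000 × 4.0000 = 4.0000.

DWL = $4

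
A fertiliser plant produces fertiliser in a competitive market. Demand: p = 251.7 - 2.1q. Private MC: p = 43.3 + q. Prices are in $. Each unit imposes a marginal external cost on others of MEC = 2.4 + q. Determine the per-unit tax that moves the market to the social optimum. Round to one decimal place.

tax = $52.6 per unit

Social marginal cost = private MC + MEC = 45.7 + 2.0q.
Set SMC = demand: 45.7 + 2.0q = 251.7 - 2.1q → q* = 50.2439.
The Pigouvian tax equals MEC at q*: 2.4 + 1.0×50.2439 = 52.6439.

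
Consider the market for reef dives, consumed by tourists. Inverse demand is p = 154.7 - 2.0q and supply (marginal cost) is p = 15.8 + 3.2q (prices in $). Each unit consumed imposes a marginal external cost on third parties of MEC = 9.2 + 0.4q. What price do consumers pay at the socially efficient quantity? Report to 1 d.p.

P = $108.4

Social marginal benefit = demand − MEC = 145.5 - 2.4q.
Set SMB = MC: 145.5 - 2.4q = 15.8 + 3.2q → q* = 23.1607.
Consumer price on the demand curve at q*: 154.7 − 2.0×23.1607 = 108.3786.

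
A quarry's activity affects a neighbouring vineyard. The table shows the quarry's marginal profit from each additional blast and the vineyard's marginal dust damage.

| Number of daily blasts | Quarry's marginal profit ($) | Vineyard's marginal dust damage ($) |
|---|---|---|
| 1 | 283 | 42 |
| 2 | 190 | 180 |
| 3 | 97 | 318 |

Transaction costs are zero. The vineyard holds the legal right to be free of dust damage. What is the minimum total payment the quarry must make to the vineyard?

$222

Efficient level: marginal profit ≥ marginal dust damage through level 2, so k* = 2.
With the vineyard holding the right, the quarry must at least compensate total damage at k*: 42 + 180 = 222.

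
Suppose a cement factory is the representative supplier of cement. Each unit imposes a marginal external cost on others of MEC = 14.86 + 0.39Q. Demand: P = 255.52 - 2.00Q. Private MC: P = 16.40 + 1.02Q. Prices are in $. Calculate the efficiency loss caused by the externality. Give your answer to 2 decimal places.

DWL = $306.76

Market equilibrium (private): 16.40 + 1.02Q = 255.52 - 2.00Q → Q_m = 79.1788.
Social marginal cost = private MC + MEC = 31.26 + 1.41Q.
Set SMC = demand: 31.26 + 1.41Q = 255.52 - 2.00Q → Q* = 65.7654.
The loss is the area between SMC and demand from Q* to Q_m; with linear curves that's a triangle of height MEC(Q_m).
DWL = ½ × 13.4134 × 45.7397 = 306.7624.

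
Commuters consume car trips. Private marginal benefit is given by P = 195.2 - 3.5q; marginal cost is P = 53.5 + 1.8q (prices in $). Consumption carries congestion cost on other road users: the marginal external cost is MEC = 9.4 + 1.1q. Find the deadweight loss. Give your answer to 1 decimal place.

Market equilibrium (private): 53.5 + 1.8q = 195.2 - 3.5q → q_m = 26.7358.
Social marginal benefit = demand − MEC = 185.8 - 4.6q.
Set SMB = MC: 185.8 - 4.6q = 53.5 + 1.8q → q* = 20.6719.
Between q* and q_m the wedge MC − SMB runs linearly from 0 to MEC(q_m), so the loss is a triangle.
DWL = ½ × 6.0639 × 38.8094 = 117.6682.

DWL = $117.7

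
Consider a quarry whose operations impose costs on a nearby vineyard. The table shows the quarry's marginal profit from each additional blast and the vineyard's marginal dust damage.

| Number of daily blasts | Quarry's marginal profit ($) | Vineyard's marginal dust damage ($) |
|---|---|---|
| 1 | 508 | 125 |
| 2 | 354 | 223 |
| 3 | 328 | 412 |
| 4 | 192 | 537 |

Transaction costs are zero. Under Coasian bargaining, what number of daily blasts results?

Bargaining reaches the level where marginal profit last exceeds marginal dust damage.
That holds through level 2 (354 ≥ 223) but not at 3 (328 < 412).

2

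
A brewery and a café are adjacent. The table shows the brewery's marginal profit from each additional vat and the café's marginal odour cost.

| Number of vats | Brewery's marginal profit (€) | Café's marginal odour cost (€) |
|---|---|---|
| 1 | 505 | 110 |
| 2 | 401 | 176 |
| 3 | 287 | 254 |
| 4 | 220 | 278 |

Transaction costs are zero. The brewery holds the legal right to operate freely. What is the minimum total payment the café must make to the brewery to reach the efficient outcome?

Left alone the brewery would choose level 4 (marginal profit stays positive).
Efficient level: k* = 3 (marginal profit ≥ marginal odour cost through 3).
The café must at least cover the brewery's forgone profit from cutting 4→3: 220 = 220.

€220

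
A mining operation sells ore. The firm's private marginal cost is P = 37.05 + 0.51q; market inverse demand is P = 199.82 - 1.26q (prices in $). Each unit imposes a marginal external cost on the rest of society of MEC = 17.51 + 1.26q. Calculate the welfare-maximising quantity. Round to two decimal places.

q* = 47.94

Social marginal cost = private MC + MEC = 54.56 + 1.77q.
Set SMC = demand: 54.56 + 1.77q = 199.82 - 1.26q → q* = 47.9406.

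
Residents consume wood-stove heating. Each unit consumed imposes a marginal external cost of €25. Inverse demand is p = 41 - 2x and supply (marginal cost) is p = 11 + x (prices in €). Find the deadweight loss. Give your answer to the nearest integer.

DWL = €104

Market equilibrium (private): 11 + x = 41 - 2x → x_m = 10.0000.
Social marginal benefit = demand − MEC = 16 - 2x.
Set SMB = MC: 16 - 2x = 11 + x → x* = 1.6667.
The welfare-loss triangle has base |x_m − x*| and height MEC(x_m) (the vertical gap between SMB and MC is zero at x* and MEC at x_m).
DWL = ½ × 8.3333 × 25.0000 = 104.1663.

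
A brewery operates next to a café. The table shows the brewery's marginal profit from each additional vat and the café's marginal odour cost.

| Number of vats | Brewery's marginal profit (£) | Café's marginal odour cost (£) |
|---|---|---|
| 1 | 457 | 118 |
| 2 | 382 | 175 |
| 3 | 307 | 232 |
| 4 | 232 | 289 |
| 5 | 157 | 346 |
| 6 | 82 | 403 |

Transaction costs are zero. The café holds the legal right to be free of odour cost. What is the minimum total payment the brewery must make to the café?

Efficient level: marginal profit ≥ marginal odour cost through level 3, so k* = 3.
With the café holding the right, the brewery must at least compensate total damage at k*: 118 + 175 + 232 = 525.

£525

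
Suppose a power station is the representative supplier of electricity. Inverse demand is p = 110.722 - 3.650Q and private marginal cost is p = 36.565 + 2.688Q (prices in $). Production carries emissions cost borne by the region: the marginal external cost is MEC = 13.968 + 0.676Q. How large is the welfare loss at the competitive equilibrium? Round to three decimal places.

DWL = $34.119

Market equilibrium (private): 36.565 + 2.688Q = 110.722 - 3.650Q → Q_m = 11.7004.
Social marginal cost = private MC + MEC = 50.533 + 3.364Q.
Set SMC = demand: 50.533 + 3.364Q = 110.722 - 3.650Q → Q* = 8.5813.
Between Q* and Q_m the wedge SMC − demand runs linearly from 0 to MEC(Q_m), so the loss is a triangle.
DWL = ½ × 3.1191 × 21.8775 = 34.1191.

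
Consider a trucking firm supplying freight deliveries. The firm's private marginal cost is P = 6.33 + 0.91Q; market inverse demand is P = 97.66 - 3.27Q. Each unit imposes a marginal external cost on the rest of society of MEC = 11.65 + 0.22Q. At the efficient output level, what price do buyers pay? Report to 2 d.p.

Social marginal cost = private MC + MEC = 17.98 + 1.13Q.
Set SMC = demand: 17.98 + 1.13Q = 97.66 - 3.27Q → Q* = 18.1091.
Consumer price on the demand curve at Q*: 97.66 − 3.27×18.1091 = 38.4432.

P = 38.44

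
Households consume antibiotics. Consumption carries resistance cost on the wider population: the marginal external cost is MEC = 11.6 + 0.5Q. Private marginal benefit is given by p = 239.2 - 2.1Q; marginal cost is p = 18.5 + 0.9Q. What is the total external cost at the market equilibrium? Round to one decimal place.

Market equilibrium (private): 18.5 + 0.9Q = 239.2 - 2.1Q → Q_m = 73.5667.
Total external cost = ∫₀^{Q_m} (11.6 + 0.5Q) dQ = 11.6×73.5667 + ½×0.5×73.5667² = 2206.3886.

2206.4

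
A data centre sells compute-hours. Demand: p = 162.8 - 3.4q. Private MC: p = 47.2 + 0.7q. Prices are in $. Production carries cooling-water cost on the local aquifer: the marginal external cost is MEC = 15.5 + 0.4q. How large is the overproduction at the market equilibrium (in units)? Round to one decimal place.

Market equilibrium (private): 47.2 + 0.7q = 162.8 - 3.4q → q_m = 28.1951.
Social marginal cost = private MC + MEC = 62.7 + 1.1q.
Set SMC = demand: 62.7 + 1.1q = 162.8 - 3.4q → q* = 22.2444.
Gap = |28.1951 − 22.2444| = 5.9507.

6.0 units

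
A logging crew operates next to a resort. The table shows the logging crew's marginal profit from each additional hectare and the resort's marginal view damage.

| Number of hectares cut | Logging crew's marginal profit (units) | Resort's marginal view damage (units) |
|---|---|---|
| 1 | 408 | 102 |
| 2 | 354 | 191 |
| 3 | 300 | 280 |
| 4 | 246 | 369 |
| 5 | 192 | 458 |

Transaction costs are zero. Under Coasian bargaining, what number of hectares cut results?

3

Bargaining reaches the level where marginal profit last exceeds marginal view damage.
That holds through level 3 (300 ≥ 280) but not at 4 (246 < 369).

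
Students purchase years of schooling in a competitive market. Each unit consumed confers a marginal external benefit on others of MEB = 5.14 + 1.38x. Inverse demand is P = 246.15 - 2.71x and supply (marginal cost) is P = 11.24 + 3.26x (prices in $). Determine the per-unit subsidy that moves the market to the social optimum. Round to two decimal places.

subsidy = $77.31 per unit

Social marginal benefit = demand + MEB = 251.29 - 1.33x.
Set SMB = MC: 251.29 - 1.33x = 11.24 + 3.26x → x* = 52.2985.
The Pigouvian subsidy equals MEB at x*: 5.14 + 1.38×52.2985 = 77.3119.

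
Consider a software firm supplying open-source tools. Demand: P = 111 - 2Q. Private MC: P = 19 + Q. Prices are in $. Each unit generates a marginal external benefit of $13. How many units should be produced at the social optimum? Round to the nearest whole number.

Social marginal cost = private MC − MEB = 6 + Q.
Set SMC = demand: 6 + Q = 111 - 2Q → Q* = 35.0000.

Q* = 35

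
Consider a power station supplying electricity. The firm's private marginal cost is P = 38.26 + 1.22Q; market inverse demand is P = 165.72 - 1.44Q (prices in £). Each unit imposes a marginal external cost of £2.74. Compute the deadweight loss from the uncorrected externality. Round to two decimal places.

Market equilibrium (private): 38.26 + 1.22Q = 165.72 - 1.44Q → Q_m = 47.9173.
Social marginal cost = private MC + MEC = 41.00 + 1.22Q.
Set SMC = demand: 41.00 + 1.22Q = 165.72 - 1.44Q → Q* = 46.8872.
The loss is the area between SMC and demand from Q* to Q_m; with linear curves that's a triangle of height MEC(Q_m).
DWL = ½ × 1.0301 × 2.7400 = 1.4112.

DWL = £1.41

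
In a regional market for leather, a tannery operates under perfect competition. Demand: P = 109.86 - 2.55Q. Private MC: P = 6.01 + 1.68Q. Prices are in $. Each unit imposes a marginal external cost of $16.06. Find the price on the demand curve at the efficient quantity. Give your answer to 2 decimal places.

P = $56.94

Social marginal cost = private MC + MEC = 22.07 + 1.68Q.
Set SMC = demand: 22.07 + 1.68Q = 109.86 - 2.55Q → Q* = 20.7541.
Consumer price on the demand curve at Q*: 109.86 − 2.55×20.7541 = 56.9370.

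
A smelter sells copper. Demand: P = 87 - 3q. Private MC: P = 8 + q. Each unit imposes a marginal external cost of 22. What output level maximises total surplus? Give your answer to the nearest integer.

q* = 14

Social marginal cost = private MC + MEC = 30 + q.
Set SMC = demand: 30 + q = 87 - 3q → q* = 14.2500.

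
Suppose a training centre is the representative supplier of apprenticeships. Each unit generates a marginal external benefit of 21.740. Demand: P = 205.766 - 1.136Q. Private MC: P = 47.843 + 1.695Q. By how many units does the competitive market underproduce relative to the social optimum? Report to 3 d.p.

7.679 units

Market equilibrium (private): 47.843 + 1.695Q = 205.766 - 1.136Q → Q_m = 55.7835.
Social marginal cost = private MC − MEB = 26.103 + 1.695Q.
Set SMC = demand: 26.103 + 1.695Q = 205.766 - 1.136Q → Q* = 63.4627.
Gap = |55.7835 − 63.4627| = 7.6792.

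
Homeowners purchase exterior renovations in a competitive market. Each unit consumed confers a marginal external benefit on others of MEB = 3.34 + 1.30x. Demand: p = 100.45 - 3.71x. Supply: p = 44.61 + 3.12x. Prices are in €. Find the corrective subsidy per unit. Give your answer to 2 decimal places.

subsidy = €17.25 per unit

Social marginal benefit = demand + MEB = 103.79 - 2.41x.
Set SMB = MC: 103.79 - 2.41x = 44.61 + 3.12x → x* = 10.7016.
The Pigouvian subsidy equals MEB at x*: 3.34 + 1.30×10.7016 = 17.2521.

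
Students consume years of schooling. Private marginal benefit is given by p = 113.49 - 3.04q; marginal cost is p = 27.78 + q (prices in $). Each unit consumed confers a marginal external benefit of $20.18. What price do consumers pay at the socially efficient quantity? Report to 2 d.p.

Social marginal benefit = demand + MEB = 133.67 - 3.04q.
Set SMB = MC: 133.67 - 3.04q = 27.78 + q → q* = 26.2104.
Consumer price on the demand curve at q*: 113.49 − 3.04×26.2104 = 33.8104.

P = $33.81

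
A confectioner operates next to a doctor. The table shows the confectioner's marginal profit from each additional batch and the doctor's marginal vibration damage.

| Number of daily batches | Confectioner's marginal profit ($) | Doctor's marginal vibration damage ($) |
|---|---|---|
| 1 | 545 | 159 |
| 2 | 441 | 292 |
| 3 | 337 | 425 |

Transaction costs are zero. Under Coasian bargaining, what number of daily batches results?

2

Bargaining reaches the level where marginal profit last exceeds marginal vibration damage.
That holds through level 2 (441 ≥ 292) but not at 3 (337 < 425).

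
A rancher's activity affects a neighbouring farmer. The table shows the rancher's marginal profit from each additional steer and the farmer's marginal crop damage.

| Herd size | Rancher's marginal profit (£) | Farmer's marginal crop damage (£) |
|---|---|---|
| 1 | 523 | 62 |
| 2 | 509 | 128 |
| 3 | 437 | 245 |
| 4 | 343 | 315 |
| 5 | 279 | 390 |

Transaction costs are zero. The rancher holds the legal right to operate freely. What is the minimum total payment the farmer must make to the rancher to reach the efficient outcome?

Left alone the rancher would choose level 5 (marginal profit stays positive).
Efficient level: k* = 4 (marginal profit ≥ marginal crop damage through 4).
The farmer must at least cover the rancher's forgone profit from cutting 5→4: 279 = 279.

£279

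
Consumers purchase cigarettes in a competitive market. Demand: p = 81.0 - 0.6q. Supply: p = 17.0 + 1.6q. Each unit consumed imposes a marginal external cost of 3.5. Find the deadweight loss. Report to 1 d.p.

DWL = 2.8

Market equilibrium (private): 17.0 + 1.6q = 81.0 - 0.6q → q_m = 29.0909.
Social marginal benefit = demand − MEC = 77.5 - 0.6q.
Set SMB = MC: 77.5 - 0.6q = 17.0 + 1.6q → q* = 27.5000.
The loss is the area between SMB and MC from q* to q_m; with linear curves that's a triangle of height MEC(q_m).
DWL = ½ × 1.5909 × 3.5000 = 2.7841.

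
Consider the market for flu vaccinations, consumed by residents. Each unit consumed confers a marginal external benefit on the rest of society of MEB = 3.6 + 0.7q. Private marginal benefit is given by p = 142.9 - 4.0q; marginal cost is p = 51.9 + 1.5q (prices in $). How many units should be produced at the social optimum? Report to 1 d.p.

q* = 19.7

Social marginal benefit = demand + MEB = 146.5 - 3.3q.
Set SMB = MC: 146.5 - 3.3q = 51.9 + 1.5q → q* = 19.7083.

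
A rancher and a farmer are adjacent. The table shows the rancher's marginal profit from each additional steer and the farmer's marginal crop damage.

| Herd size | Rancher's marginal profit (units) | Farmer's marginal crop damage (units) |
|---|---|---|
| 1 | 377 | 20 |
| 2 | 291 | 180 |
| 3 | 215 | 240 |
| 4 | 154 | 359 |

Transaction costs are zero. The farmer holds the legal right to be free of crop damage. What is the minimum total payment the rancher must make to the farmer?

200

Efficient level: marginal profit ≥ marginal crop damage through level 2, so k* = 2.
With the farmer holding the right, the rancher must at least compensate total damage at k*: 20 + 180 = 200.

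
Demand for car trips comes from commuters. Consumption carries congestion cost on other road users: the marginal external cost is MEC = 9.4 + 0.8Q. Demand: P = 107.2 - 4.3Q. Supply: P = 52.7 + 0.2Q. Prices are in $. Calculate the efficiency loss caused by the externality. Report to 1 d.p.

Market equilibrium (private): 52.7 + 0.2Q = 107.2 - 4.3Q → Q_m = 12.1111.
Social marginal benefit = demand − MEC = 97.8 - 5.1Q.
Set SMB = MC: 97.8 - 5.1Q = 52.7 + 0.2Q → Q* = 8.5094.
The welfare-loss triangle has base |Q_m − Q*| and height MEC(Q_m) (the vertical gap between SMB and MC is zero at Q* and MEC at Q_m).
DWL = ½ × 3.6017 × 19.0889 = 34.3762.

DWL = $34.4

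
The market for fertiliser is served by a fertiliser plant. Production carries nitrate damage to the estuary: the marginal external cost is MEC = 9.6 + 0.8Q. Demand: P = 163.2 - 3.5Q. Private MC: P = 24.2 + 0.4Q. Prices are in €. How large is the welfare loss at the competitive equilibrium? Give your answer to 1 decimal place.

Market equilibrium (private): 24.2 + 0.4Q = 163.2 - 3.5Q → Q_m = 35.6410.
Social marginal cost = private MC + MEC = 33.8 + 1.2Q.
Set SMC = demand: 33.8 + 1.2Q = 163.2 - 3.5Q → Q* = 27.5319.
The welfare-loss triangle has base |Q_m − Q*| and height MEC(Q_m) (the vertical gap between SMC and demand is zero at Q* and MEC at Q_m).
DWL = ½ × 8.1091 × 38.1128 = 154.5303.

DWL = €154.5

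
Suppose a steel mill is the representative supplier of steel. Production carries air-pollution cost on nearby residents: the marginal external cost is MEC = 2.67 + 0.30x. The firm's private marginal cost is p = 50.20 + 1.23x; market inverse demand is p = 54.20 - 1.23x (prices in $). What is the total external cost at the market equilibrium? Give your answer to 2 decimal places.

$4.74

Market equilibrium (private): 50.20 + 1.23x = 54.20 - 1.23x → x_m = 1.6260.
Total external cost = ∫₀^{x_m} (2.67 + 0.30x) dx = 2.67×1.6260 + ½×0.30×1.6260² = 4.7380.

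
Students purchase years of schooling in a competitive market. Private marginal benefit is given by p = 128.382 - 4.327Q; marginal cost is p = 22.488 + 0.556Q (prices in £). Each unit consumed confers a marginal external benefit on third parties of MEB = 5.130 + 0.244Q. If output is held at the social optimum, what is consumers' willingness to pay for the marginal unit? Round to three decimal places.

Social marginal benefit = demand + MEB = 133.512 - 4.083Q.
Set SMB = MC: 133.512 - 4.083Q = 22.488 + 0.556Q → Q* = 23.9327.
Consumer price on the demand curve at Q*: 128.382 − 4.327×23.9327 = 24.8252.

P = £24.825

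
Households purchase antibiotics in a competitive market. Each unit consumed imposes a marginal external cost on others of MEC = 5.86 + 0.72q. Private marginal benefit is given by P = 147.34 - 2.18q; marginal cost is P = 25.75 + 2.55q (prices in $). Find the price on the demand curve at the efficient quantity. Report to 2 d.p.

P = $101.05

Social marginal benefit = demand − MEC = 141.48 - 2.90q.
Set SMB = MC: 141.48 - 2.90q = 25.75 + 2.55q → q* = 21.2349.
Consumer price on the demand curve at q*: 147.34 − 2.18×21.2349 = 101.0479.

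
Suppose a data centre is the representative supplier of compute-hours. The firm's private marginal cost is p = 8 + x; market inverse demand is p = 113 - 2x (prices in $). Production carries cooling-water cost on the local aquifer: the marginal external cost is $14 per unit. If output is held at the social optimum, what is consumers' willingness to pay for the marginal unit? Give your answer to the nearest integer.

Social marginal cost = private MC + MEC = 22 + x.
Set SMC = demand: 22 + x = 113 - 2x → x* = 30.3333.
Consumer price on the demand curve at x*: 113 − 2×30.3333 = 52.3334.

P = $52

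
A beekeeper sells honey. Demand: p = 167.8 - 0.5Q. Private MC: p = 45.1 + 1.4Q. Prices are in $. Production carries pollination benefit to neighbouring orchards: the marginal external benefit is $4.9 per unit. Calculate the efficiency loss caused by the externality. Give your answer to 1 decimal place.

DWL = $6.3

Market equilibrium (private): 45.1 + 1.4Q = 167.8 - 0.5Q → Q_m = 64.5789.
Social marginal cost = private MC − MEB = 40.2 + 1.4Q.
Set SMC = demand: 40.2 + 1.4Q = 167.8 - 0.5Q → Q* = 67.1579.
The welfare-loss triangle has base |Q_m − Q*| and height MEB(Q_m) (the vertical gap between SMC and demand is zero at Q* and MEB at Q_m).
DWL = ½ × 2.5790 × 4.9000 = 6.3186.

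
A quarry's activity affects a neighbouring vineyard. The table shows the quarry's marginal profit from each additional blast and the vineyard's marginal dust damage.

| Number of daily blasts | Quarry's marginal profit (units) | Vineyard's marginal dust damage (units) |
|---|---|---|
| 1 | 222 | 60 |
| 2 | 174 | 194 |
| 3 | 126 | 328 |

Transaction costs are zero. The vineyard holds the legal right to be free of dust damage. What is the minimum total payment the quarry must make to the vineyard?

60

Efficient level: marginal profit ≥ marginal dust damage through level 1, so k* = 1.
With the vineyard holding the right, the quarry must at least compensate total damage at k*: 60 = 60.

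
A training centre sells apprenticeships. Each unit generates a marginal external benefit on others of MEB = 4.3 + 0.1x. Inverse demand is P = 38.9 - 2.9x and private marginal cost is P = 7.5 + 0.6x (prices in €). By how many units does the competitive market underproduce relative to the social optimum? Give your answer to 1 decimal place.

1.5 units

Market equilibrium (private): 7.5 + 0.6x = 38.9 - 2.9x → x_m = 8.9714.
Social marginal cost = private MC − MEB = 3.2 + 0.5x.
Set SMC = demand: 3.2 + 0.5x = 38.9 - 2.9x → x* = 10.5000.
Gap = |8.9714 − 10.5000| = 1.5286.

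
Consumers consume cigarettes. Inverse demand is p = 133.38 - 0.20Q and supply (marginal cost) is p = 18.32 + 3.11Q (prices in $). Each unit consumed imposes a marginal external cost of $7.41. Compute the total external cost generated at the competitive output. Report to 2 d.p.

Market equilibrium (private): 18.32 + 3.11Q = 133.38 - 0.20Q → Q_m = 34.7613.
Total external cost = MEC × Q_m = 7.41 × 34.7613 = 257.5812.

$257.58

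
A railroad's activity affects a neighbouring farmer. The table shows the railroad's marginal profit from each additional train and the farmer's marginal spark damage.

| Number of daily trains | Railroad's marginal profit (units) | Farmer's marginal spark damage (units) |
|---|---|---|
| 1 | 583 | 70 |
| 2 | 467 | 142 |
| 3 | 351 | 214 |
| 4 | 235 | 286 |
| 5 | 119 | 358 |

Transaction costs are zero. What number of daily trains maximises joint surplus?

3

Bargaining reaches the level where marginal profit last exceeds marginal spark damage.
That holds through level 3 (351 ≥ 214) but not at 4 (235 < 286).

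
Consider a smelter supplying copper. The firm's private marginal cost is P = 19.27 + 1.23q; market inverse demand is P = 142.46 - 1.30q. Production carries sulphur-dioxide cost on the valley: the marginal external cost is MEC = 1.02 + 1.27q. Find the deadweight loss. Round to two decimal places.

DWL = 519.89

Market equilibrium (private): 19.27 + 1.23q = 142.46 - 1.30q → q_m = 48.6917.
Social marginal cost = private MC + MEC = 20.29 + 2.50q.
Set SMC = demand: 20.29 + 2.50q = 142.46 - 1.30q → q* = 32.1500.
The welfare-loss triangle has base |q_m − q*| and height MEC(q_m) (the vertical gap between SMC and demand is zero at q* and MEC at q_m).
DWL = ½ × 16.5417 × 62.8585 = 519.8932.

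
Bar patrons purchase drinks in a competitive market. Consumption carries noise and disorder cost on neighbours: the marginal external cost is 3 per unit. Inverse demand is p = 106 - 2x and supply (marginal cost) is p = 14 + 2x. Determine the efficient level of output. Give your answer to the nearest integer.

Social marginal benefit = demand − MEC = 103 - 2x.
Set SMB = MC: 103 - 2x = 14 + 2x → x* = 22.2500.

x* = 22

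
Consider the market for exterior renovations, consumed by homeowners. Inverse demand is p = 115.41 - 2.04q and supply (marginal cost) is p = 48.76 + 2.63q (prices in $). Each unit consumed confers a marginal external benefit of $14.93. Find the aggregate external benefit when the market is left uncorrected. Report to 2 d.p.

$213.08

Market equilibrium (private): 48.76 + 2.63q = 115.41 - 2.04q → q_m = 14.2719.
Total external benefit = MEB × q_m = 14.93 × 14.2719 = 213.0795.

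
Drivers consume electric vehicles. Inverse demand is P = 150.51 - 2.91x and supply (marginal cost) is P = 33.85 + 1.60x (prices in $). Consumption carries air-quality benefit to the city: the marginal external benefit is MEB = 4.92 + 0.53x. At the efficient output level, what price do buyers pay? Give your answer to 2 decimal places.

P = $61.62

Social marginal benefit = demand + MEB = 155.43 - 2.38x.
Set SMB = MC: 155.43 - 2.38x = 33.85 + 1.60x → x* = 30.5477.
Consumer price on the demand curve at x*: 150.51 − 2.91×30.5477 = 61.6162.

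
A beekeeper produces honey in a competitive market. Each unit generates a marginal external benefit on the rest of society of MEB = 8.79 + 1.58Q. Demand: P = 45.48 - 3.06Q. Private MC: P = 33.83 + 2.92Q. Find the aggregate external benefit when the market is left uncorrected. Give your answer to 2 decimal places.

Market equilibrium (private): 33.83 + 2.92Q = 45.48 - 3.06Q → Q_m = 1.9482.
Total external benefit = ∫₀^{Q_m} (8.79 + 1.58Q) dQ = 8.79×1.9482 + ½×1.58×1.9482² = 20.1231.

20.12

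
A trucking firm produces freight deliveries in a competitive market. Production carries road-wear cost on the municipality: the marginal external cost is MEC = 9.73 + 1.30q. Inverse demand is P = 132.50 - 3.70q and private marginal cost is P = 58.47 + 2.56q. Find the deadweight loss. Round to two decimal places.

Market equilibrium (private): 58.47 + 2.56q = 132.50 - 3.70q → q_m = 11.8259.
Social marginal cost = private MC + MEC = 68.20 + 3.86q.
Set SMC = demand: 68.20 + 3.86q = 132.50 - 3.70q → q* = 8.5053.
Height of the DWL triangle at q_m is SMC(q_m) − demand(q_m) = MEC(q_m) = 25.1036.
DWL = ½ × 3.3206 × 25.1036 = 41.6795.

DWL = 41.68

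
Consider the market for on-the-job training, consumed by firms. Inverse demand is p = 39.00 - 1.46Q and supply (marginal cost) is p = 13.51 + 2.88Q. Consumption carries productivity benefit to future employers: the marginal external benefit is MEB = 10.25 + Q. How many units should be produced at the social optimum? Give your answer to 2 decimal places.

Social marginal benefit = demand + MEB = 49.25 - 0.46Q.
Set SMB = MC: 49.25 - 0.46Q = 13.51 + 2.88Q → Q* = 10.7006.

Q* = 10.70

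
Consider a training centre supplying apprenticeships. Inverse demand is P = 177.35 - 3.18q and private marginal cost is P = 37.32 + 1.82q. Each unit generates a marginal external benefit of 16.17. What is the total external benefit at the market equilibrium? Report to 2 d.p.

Market equilibrium (private): 37.32 + 1.82q = 177.35 - 3.18q → q_m = 28.0060.
Total external benefit = MEB × q_m = 16.17 × 28.0060 = 452.8570.

452.86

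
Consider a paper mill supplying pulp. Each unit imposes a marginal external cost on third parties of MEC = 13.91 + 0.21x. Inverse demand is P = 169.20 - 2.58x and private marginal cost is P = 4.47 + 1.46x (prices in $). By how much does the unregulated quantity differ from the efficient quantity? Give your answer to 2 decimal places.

Market equilibrium (private): 4.47 + 1.46x = 169.20 - 2.58x → x_m = 40.7748.
Social marginal cost = private MC + MEC = 18.38 + 1.67x.
Set SMC = demand: 18.38 + 1.67x = 169.20 - 2.58x → x* = 35.4871.
Gap = |40.7748 − 35.4871| = 5.2877.

5.29 units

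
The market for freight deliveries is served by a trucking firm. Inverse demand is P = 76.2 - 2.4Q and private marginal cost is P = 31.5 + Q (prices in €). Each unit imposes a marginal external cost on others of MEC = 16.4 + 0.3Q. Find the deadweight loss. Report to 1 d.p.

Market equilibrium (private): 31.5 + Q = 76.2 - 2.4Q → Q_m = 13.1471.
Social marginal cost = private MC + MEC = 47.9 + 1.3Q.
Set SMC = demand: 47.9 + 1.3Q = 76.2 - 2.4Q → Q* = 7.6486.
Between Q* and Q_m the wedge SMC − demand runs linearly from 0 to MEC(Q_m), so the loss is a triangle.
DWL = ½ × 5.4985 × 20.3441 = 55.9310.

DWL = €55.9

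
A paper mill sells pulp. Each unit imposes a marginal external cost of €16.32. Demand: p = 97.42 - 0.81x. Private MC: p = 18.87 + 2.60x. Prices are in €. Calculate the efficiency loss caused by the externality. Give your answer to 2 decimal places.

DWL = €39.05

Market equilibrium (private): 18.87 + 2.60x = 97.42 - 0.81x → x_m = 23.0352.
Social marginal cost = private MC + MEC = 35.19 + 2.60x.
Set SMC = demand: 35.19 + 2.60x = 97.42 - 0.81x → x* = 18.2493.
The loss is the area between SMC and demand from x* to x_m; with linear curves that's a triangle of height MEC(x_m).
DWL = ½ × 4.7859 × 16.3200 = 39.0529.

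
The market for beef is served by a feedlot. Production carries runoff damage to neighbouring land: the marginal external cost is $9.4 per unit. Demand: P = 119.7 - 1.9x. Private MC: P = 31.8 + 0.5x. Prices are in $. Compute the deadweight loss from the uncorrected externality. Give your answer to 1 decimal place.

DWL = $18.4

Market equilibrium (private): 31.8 + 0.5x = 119.7 - 1.9x → x_m = 36.6250.
Social marginal cost = private MC + MEC = 41.2 + 0.5x.
Set SMC = demand: 41.2 + 0.5x = 119.7 - 1.9x → x* = 32.7083.
Height of the DWL triangle at x_m is SMC(x_m) − demand(x_m) = MEC(x_m) = 9.4000.
DWL = ½ × 3.9167 × 9.4000 = 18.4085.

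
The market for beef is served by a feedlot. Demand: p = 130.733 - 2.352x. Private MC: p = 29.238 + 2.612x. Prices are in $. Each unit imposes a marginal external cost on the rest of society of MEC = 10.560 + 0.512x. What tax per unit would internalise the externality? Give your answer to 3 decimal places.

tax = $19.062 per unit

Social marginal cost = private MC + MEC = 39.798 + 3.124x.
Set SMC = demand: 39.798 + 3.124x = 130.733 - 2.352x → x* = 16.6061.
The Pigouvian tax equals MEC at x*: 10.560 + 0.512×16.6061 = 19.0623.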